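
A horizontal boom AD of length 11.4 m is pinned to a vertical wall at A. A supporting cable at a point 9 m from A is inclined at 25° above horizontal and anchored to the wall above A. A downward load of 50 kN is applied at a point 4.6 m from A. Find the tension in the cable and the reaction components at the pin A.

T = 60.47 kN, A_x = 54.80 kN, A_y = 24.44 kN

ΣM about A: T·sin25°·9 − 50·4.6 = 0 → T = 230/(9·0.422618) = 60.4696 ≈ 60.47 kN.
ΣF_x = 0: A_x − T·cos25° = 0 → A_x = 60.4696 × 0.906308 = 54.80 kN.
ΣF_y = 0: A_y + T·sin25° − 50 = 0 → A_y = 50 − 60.4696 × 0.422618 = 24.44 kN.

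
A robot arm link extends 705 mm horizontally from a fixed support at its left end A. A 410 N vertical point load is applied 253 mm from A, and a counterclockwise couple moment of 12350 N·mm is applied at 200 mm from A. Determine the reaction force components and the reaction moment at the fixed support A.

ΣF_x = 0: A_x = 0.
ΣF_y = 0: A_y − 410 = 0 → A_y = 410.0 N.
ΣM about A: M_A − 410·253 + 12350 = 0 → M_A = 91380 N·mm.

A_x = 0, A_y = 410.0 N, M_A = 91380 N·mm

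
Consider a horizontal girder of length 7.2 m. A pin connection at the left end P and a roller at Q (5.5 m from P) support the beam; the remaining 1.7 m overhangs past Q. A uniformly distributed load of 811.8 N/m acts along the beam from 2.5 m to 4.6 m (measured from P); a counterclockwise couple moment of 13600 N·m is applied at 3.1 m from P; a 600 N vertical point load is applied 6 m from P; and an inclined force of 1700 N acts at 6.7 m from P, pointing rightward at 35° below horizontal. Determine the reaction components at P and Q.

P_x = -1393 N, P_y = 2810 N, Q_y = 470.0 N

Resultant of the distributed load: 811.8 × 2.1 = 1704.78 N at 3.55 m from P.
ΣM about P: Q_y·5.5 − (811.8·2.1)·3.55 + 13600 − 600·6 − 1700·sin35°·6.7 = 0 → Q_y = 2585/5.5 = 470.0 N.
ΣF_y = 0: P_y + 470 − 811.8·2.1 − 600 − 1700·sin35° = 0 → P_y = 2810 N.
ΣF_x = 0: P_x + 1700·cos35° = 0 → P_x = -1393 N.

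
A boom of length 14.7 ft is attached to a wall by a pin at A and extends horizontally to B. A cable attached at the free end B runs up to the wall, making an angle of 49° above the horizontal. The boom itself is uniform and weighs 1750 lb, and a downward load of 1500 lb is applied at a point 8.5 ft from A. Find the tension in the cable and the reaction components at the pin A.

ΣM about A: T·sin49°·14.7 − 1750·7.35 − 1500·8.5 = 0 → T = 25612.5/(14.7·0.75471) = 2308.63 ≈ 2309 lb.
ΣF_x = 0: A_x − T·cos49° = 0 → A_x = 2308.63 × 0.656059 = 1515 lb.
ΣF_y = 0: A_y + T·sin49° − 1750 − 1500 = 0 → A_y = 3250 − 2308.63 × 0.75471 = 1508 lb.

T = 2309 lb, A_x = 1515 lb, A_y = 1508 lb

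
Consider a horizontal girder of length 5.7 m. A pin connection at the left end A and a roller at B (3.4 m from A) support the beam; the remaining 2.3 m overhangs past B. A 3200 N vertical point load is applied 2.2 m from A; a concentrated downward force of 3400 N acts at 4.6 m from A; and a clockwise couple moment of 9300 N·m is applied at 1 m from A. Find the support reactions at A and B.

ΣM about A: B_y·3.4 − 3200·2.2 − 3400·4.6 − 9300 = 0 → B_y = 31980/3.4 = 9405.88 ≈ 9406 N.
ΣF_y = 0: A_y + 9405.88 − 3200 − 3400 = 0 → A_y = -2806 N.
ΣF_x = 0: no horizontal applied forces, so A_x = 0.

A_x = 0, A_y = -2806 N, B_y = 9406 N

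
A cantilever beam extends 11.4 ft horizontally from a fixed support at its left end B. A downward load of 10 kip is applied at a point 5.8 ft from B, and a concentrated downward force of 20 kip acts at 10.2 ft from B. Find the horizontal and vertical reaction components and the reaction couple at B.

B_x = 0, B_y = 30.00 kip, M_B = 262.0 kip·ft

ΣF_x = 0: B_x = 0.
ΣF_y = 0: B_y − 10 − 20 = 0 → B_y = 30.00 kip.
ΣM about B: M_B − 10·5.8 − 20·10.2 = 0 → M_B = 262.0 kip·ft.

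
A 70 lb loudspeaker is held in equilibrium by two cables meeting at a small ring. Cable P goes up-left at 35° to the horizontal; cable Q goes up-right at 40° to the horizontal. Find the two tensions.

ΣF_x = 0: −T_P·cos35° + T_Q·cos40° = 0 → T_Q = 1.06933·T_P.
ΣF_y = 0: T_P·sin35° + T_Q·sin40° = 70.
Substitute: T_P·(0.573576 + 1.06933·0.642788) = 70 → T_P = 55.5146 ≈ 55.51 lb.
Then T_Q = 1.06933 × 55.5146 = 59.36 lb.

T_P = 55.51 lb, T_Q = 59.36 lb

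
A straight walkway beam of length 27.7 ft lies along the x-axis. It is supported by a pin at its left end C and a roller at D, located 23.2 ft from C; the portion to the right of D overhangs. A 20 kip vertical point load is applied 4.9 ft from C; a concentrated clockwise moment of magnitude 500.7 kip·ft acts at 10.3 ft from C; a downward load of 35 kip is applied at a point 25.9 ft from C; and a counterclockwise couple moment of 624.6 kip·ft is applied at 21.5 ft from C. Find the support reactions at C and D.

Moments about C: D_y·23.2 − 20·4.9 − 500.7 − 35·25.9 + 624.6 = 0 → D_y = 880.6/23.2 = 37.9569 ≈ 37.96 kip.
ΣF_y = 0: C_y + 37.9569 − 20 − 35 = 0 → C_y = 17.04 kip.
ΣF_x = 0: no horizontal applied forces, so C_x = 0.

C_x = 0, C_y = 17.04 kip, D_y = 37.96 kip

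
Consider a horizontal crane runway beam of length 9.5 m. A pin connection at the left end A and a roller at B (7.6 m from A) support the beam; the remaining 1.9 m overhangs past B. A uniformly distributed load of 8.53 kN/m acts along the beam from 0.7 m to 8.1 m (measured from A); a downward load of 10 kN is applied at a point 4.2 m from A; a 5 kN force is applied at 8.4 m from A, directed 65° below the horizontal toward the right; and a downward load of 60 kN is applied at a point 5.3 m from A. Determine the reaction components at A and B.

Resultant of the distributed load: 8.53 × 7.4 = 63.122 kN at 4.4 m from A.
Moments about A: B_y·7.6 − (8.53·7.4)·4.4 − 10·4.2 − 5·sin65°·8.4 − 60·5.3 = 0 → B_y = 675.802/7.6 = 88.9213 ≈ 88.92 kN.
ΣF_y = 0: A_y + 88.9213 − 8.53·7.4 − 10 − 5·sin65° − 60 = 0 → A_y = 48.73 kN.
ΣF_x = 0: A_x + 5·cos65° = 0 → A_x = -2.113 kN.

A_x = -2.113 kN, A_y = 48.73 kN, B_y = 88.92 kN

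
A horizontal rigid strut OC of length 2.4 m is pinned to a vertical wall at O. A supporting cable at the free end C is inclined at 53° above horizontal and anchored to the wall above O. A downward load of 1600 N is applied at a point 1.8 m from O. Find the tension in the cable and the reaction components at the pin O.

ΣM about O: T·sin53°·2.4 − 1600·1.8 = 0 → T = 2880/(2.4·0.798636) = 1502.56 ≈ 1503 N.
ΣF_x = 0: O_x − T·cos53° = 0 → O_x = 1502.56 × 0.601815 = 904.3 N.
ΣF_y = 0: O_y + T·sin53° − 1600 = 0 → O_y = 1600 − 1502.56 × 0.798636 = 400.0 N.

T = 1503 N, O_x = 904.3 N, O_y = 400.0 N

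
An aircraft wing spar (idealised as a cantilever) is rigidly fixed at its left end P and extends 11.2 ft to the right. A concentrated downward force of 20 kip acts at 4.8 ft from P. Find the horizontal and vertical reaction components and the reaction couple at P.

P_x = 0, P_y = 20.00 kip, M_P = 96.00 kip·ft

ΣF_x = 0: P_x = 0.
ΣF_y = 0: P_y − 20 = 0 → P_y = 20.00 kip.
ΣM about P: M_P − 20·4.8 = 0 → M_P = 96.00 kip·ft.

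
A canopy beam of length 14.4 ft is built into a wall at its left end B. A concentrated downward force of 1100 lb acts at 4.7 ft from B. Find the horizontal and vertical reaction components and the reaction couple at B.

B_x = 0, B_y = 1100 lb, M_B = 5170 lb·ft

ΣF_x = 0: B_x = 0.
ΣF_y = 0: B_y − 1100 = 0 → B_y = 1100 lb.
ΣM about B: M_B − 1100·4.7 = 0 → M_B = 5170 lb·ft.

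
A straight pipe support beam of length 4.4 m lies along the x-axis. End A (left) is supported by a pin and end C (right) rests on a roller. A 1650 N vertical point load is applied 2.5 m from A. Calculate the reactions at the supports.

Taking moments about A: C_y·4.4 − 1650·2.5 = 0 → C_y = 4125/4.4 = 937.5 N.
ΣF_y = 0: A_y + 937.5 − 1650 = 0 → A_y = 712.5 N.
ΣF_x = 0: no horizontal applied forces, so A_x = 0.

A_x = 0, A_y = 712.5 N, C_y = 937.5 N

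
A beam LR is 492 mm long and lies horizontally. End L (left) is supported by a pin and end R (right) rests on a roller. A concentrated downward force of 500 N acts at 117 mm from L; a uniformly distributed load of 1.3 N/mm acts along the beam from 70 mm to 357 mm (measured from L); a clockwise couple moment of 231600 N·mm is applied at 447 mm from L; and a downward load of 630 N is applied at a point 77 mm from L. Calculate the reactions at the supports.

L_x = 0, L_y = 653.0 N, R_y = 850.1 N

Resultant of the distributed load: 1.3 × 287 = 373.1 N at 213.5 mm from L.
Moments about L: R_y·492 − 500·117 − (1.3·287)·213.5 − 231600 − 630·77 = 0 → R_y = 418266.85/492 = 850.136 ≈ 850.1 N.
ΣF_y = 0: L_y + 850.136 − 500 − 1.3·287 − 630 = 0 → L_y = 653.0 N.
ΣF_x = 0: no horizontal applied forces, so L_x = 0.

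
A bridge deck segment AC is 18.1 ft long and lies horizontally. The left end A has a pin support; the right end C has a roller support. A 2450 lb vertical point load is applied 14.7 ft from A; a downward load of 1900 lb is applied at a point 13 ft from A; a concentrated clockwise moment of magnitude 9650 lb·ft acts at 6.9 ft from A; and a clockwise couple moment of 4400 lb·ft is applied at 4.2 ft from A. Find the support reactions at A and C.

A_x = 0, A_y = 219.3 lb, C_y = 4131 lb

Taking moments about A: C_y·18.1 − 2450·14.7 − 1900·13 − 9650 − 4400 = 0 → C_y = 74765/18.1 = 4130.66 ≈ 4131 lb.
ΣF_y = 0: A_y + 4130.66 − 2450 − 1900 = 0 → A_y = 219.3 lb.
ΣF_x = 0: no horizontal applied forces, so A_x = 0.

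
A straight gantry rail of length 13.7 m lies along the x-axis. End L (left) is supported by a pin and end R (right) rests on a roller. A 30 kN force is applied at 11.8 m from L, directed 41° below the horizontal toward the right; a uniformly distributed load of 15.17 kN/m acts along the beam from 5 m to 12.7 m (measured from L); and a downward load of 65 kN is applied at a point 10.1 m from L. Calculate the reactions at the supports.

Resultant of the distributed load: 15.17 × 7.7 = 116.809 kN at 8.85 m from L.
Moments about L: R_y·13.7 − 30·sin41°·11.8 − (15.17·7.7)·8.85 − 65·10.1 = 0 → R_y = 1922.5/13.7 = 140.328 ≈ 140.3 kN.
ΣF_y = 0: L_y + 140.328 − 30·sin41° − 15.17·7.7 − 65 = 0 → L_y = 61.16 kN.
ΣF_x = 0: L_x + 30·cos41° = 0 → L_x = -22.64 kN.

L_x = -22.64 kN, L_y = 61.16 kN, R_y = 140.3 kN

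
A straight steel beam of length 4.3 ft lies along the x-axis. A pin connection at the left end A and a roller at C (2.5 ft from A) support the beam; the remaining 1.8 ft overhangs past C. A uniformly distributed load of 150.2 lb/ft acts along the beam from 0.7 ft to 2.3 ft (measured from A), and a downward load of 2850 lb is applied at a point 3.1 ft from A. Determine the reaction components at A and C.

Resultant of the distributed load: 150.2 × 1.6 = 240.32 lb at 1.5 ft from A.
Taking moments about A: C_y·2.5 − (150.2·1.6)·1.5 − 2850·3.1 = 0 → C_y = 9195.48/2.5 = 3678.19 ≈ 3678 lb.
ΣF_y = 0: A_y + 3678.19 − 150.2·1.6 − 2850 = 0 → A_y = -587.9 lb.
ΣF_x = 0: no horizontal applied forces, so A_x = 0.

A_x = 0, A_y = -587.9 lb, C_y = 3678 lb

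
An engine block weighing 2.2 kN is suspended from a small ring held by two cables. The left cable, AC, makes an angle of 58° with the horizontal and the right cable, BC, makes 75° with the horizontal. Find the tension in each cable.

ΣF_x = 0: −T_AC·cos58° + T_BC·cos75° = 0 → T_BC = 2.04745·T_AC.
ΣF_y = 0: T_AC·sin58° + T_BC·sin75° = 2.2.
Substitute: T_AC·(0.848048 + 2.04745·0.965926) = 2.2 → T_AC = 0.778559 ≈ 0.7786 kN.
Then T_BC = 2.04745 × 0.778559 = 1.594 kN.

T_AC = 0.7786 kN, T_BC = 1.594 kN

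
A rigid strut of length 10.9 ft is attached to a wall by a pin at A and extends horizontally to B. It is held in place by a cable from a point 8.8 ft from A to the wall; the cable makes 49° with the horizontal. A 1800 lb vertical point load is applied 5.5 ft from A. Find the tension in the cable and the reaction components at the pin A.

ΣM about A: T·sin49°·8.8 − 1800·5.5 = 0 → T = 9900/(8.8·0.75471) = 1490.64 ≈ 1491 lb.
ΣF_x = 0: A_x − T·cos49° = 0 → A_x = 1490.64 × 0.656059 = 977.9 lb.
ΣF_y = 0: A_y + T·sin49° − 1800 = 0 → A_y = 1800 − 1490.64 × 0.75471 = 675.0 lb.

T = 1491 lb, A_x = 977.9 lb, A_y = 675.0 lb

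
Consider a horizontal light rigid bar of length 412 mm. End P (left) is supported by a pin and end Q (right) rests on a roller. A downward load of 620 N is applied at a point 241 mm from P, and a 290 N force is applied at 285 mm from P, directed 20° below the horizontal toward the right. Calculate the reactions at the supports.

ΣM about P: Q_y·412 − 620·241 − 290·sin20°·285 = 0 → Q_y = 177688/412 = 431.282 ≈ 431.3 N.
ΣF_y = 0: P_y + 431.282 − 620 − 290·sin20° = 0 → P_y = 287.9 N.
ΣF_x = 0: P_x + 290·cos20° = 0 → P_x = -272.5 N.

P_x = -272.5 N, P_y = 287.9 N, Q_y = 431.3 N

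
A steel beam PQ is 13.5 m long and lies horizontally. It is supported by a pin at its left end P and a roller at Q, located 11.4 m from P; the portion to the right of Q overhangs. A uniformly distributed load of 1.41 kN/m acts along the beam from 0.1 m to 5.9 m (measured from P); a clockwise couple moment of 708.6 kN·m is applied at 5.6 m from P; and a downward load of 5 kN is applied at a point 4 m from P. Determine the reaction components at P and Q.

Resultant of the distributed load: 1.41 × 5.8 = 8.178 kN at 3 m from P.
ΣM about P: Q_y·11.4 − (1.41·5.8)·3 − 708.6 − 5·4 = 0 → Q_y = 753.134/11.4 = 66.0644 ≈ 66.06 kN.
ΣF_y = 0: P_y + 66.0644 − 1.41·5.8 − 5 = 0 → P_y = -52.89 kN.
ΣF_x = 0: no horizontal applied forces, so P_x = 0.

P_x = 0, P_y = -52.89 kN, Q_y = 66.06 kN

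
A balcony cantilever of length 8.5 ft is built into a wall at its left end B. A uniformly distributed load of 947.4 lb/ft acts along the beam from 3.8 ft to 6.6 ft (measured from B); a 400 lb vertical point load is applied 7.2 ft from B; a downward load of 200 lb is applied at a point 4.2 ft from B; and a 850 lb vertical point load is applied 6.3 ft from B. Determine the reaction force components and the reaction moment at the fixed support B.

Resultant of the distributed load: 947.4 × 2.8 = 2652.72 lb at 5.2 ft from B.
ΣF_x = 0: B_x = 0.
ΣF_y = 0: B_y − 947.4·2.8 − 400 − 200 − 850 = 0 → B_y = 4103 lb.
ΣM about B: M_B − (947.4·2.8)·5.2 − 400·7.2 − 200·4.2 − 850·6.3 = 0 → M_B = 22870 lb·ft.

B_x = 0, B_y = 4103 lb, M_B = 22870 lb·ft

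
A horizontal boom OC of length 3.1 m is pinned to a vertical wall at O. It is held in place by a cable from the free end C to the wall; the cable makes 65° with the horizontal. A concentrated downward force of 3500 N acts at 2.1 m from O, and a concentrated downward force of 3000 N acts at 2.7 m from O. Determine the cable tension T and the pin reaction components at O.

ΣM about O: T·sin65°·3.1 − 3500·2.1 − 3000·2.7 = 0 → T = 15450/(3.1·0.906308) = 5499.09 ≈ 5499 N.
ΣF_x = 0: O_x − T·cos65° = 0 → O_x = 5499.09 × 0.422618 = 2324 N.
ΣF_y = 0: O_y + T·sin65° − 3500 − 3000 = 0 → O_y = 6500 − 5499.09 × 0.906308 = 1516 N.

T = 5499 N, O_x = 2324 N, O_y = 1516 N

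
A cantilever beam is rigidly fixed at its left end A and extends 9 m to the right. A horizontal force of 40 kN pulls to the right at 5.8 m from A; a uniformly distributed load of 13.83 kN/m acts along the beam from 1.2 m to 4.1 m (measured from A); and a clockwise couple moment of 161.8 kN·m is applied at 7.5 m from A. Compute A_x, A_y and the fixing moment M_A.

A_x = -40.00 kN, A_y = 40.11 kN, M_A = 268.1 kN·m

Resultant of the distributed load: 13.83 × 2.9 = 40.107 kN at 2.65 m from A.
ΣF_x = 0: A_x + 40 = 0 → A_x = -40.00 kN.
ΣF_y = 0: A_y − 13.83·2.9 = 0 → A_y = 40.11 kN.
ΣM about A: M_A − (13.83·2.9)·2.65 − 161.8 = 0 → M_A = 268.1 kN·m.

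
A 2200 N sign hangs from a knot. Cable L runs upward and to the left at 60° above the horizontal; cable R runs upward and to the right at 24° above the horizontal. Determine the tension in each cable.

ΣF_x = 0: −T_L·cos60° + T_R·cos24° = 0 → T_R = 0.547318·T_L.
ΣF_y = 0: T_L·sin60° + T_R·sin24° = 2200.
Substitute: T_L·(0.866025 + 0.547318·0.406737) = 2200 → T_L = 2020.87 ≈ 2021 N.
Then T_R = 0.547318 × 2020.87 = 1106 N.

T_L = 2021 N, T_R = 1106 N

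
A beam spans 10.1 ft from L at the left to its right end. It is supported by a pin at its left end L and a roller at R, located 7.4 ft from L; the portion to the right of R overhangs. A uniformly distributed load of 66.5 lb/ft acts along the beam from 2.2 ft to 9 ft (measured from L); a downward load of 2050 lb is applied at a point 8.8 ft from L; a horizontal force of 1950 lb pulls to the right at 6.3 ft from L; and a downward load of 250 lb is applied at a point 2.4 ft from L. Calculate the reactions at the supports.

Resultant of the distributed load: 66.5 × 6.8 = 452.2 lb at 5.6 ft from L.
Moments about L: R_y·7.4 − (66.5·6.8)·5.6 − 2050·8.8 − 250·2.4 = 0 → R_y = 21172.32/7.4 = 2861.12 ≈ 2861 lb.
ΣF_y = 0: L_y + 2861.12 − 66.5·6.8 − 2050 − 250 = 0 → L_y = -108.9 lb.
ΣF_x = 0: L_x + 1950 = 0 → L_x = -1950 lb.

L_x = -1950 lb, L_y = -108.9 lb, R_y = 2861 lb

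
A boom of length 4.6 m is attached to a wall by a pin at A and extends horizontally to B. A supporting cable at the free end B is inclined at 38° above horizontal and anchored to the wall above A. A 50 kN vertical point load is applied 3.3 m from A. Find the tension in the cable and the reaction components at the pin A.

ΣM about A: T·sin38°·4.6 − 50·3.3 = 0 → T = 165/(4.6·0.615661) = 58.2619 ≈ 58.26 kN.
ΣF_x = 0: A_x − T·cos38° = 0 → A_x = 58.2619 × 0.788011 = 45.91 kN.
ΣF_y = 0: A_y + T·sin38° − 50 = 0 → A_y = 50 − 58.2619 × 0.615661 = 14.13 kN.

T = 58.26 kN, A_x = 45.91 kN, A_y = 14.13 kN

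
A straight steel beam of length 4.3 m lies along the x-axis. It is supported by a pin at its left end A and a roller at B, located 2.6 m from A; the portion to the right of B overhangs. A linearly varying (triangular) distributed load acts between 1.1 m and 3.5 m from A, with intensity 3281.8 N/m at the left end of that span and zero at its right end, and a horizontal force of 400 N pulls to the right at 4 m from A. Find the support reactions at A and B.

A_x = -400.0 N, A_y = 1060 N, B_y = 2878 N

Resultant of the triangular load: ½ × 3281.8 × 2.4 = 3938.16 N, acting at 1.9 m from A (one-third of the span from the peak).
ΣM about A: B_y·2.6 − (½·3281.8·2.4)·1.9 = 0 → B_y = 7482.504/2.6 = 2877.89 ≈ 2878 N.
ΣF_y = 0: A_y + 2877.89 − ½·3281.8·2.4 = 0 → A_y = 1060 N.
ΣF_x = 0: A_x + 400 = 0 → A_x = -400.0 N.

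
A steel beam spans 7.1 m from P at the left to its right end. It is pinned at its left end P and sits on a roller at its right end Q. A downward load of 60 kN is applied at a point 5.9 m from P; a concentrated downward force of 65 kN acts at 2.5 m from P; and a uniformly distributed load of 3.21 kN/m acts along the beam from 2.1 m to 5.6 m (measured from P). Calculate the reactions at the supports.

Resultant of the distributed load: 3.21 × 3.5 = 11.235 kN at 3.85 m from P.
ΣM about P: Q_y·7.1 − 60·5.9 − 65·2.5 − (3.21·3.5)·3.85 = 0 → Q_y = 559.75475/7.1 = 78.8387 ≈ 78.84 kN.
ΣF_y = 0: P_y + 78.8387 − 60 − 65 − 3.21·3.5 = 0 → P_y = 57.40 kN.
ΣF_x = 0: no horizontal applied forces, so P_x = 0.

P_x = 0, P_y = 57.40 kN, Q_y = 78.84 kN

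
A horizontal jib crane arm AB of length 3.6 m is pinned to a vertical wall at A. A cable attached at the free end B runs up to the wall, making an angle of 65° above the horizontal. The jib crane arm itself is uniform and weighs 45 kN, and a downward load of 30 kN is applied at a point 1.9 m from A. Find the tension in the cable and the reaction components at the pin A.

ΣM about A: T·sin65°·3.6 − 45·1.8 − 30·1.9 = 0 → T = 138/(3.6·0.906308) = 42.2961 ≈ 42.30 kN.
ΣF_x = 0: A_x − T·cos65° = 0 → A_x = 42.2961 × 0.422618 = 17.88 kN.
ΣF_y = 0: A_y + T·sin65° − 45 − 30 = 0 → A_y = 75 − 42.2961 × 0.906308 = 36.67 kN.

T = 42.30 kN, A_x = 17.88 kN, A_y = 36.67 kN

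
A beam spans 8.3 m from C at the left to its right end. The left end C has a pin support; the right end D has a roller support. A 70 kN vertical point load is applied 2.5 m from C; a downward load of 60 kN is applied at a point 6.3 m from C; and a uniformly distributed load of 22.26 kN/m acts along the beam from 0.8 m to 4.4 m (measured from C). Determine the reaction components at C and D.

Resultant of the distributed load: 22.26 × 3.6 = 80.136 kN at 2.6 m from C.
Taking moments about C: D_y·8.3 − 70·2.5 − 60·6.3 − (22.26·3.6)·2.6 = 0 → D_y = 761.3536/8.3 = 91.7293 ≈ 91.73 kN.
ΣF_y = 0: C_y + 91.7293 − 70 − 60 − 22.26·3.6 = 0 → C_y = 118.4 kN.
ΣF_x = 0: no horizontal applied forces, so C_x = 0.

C_x = 0, C_y = 118.4 kN, D_y = 91.73 kN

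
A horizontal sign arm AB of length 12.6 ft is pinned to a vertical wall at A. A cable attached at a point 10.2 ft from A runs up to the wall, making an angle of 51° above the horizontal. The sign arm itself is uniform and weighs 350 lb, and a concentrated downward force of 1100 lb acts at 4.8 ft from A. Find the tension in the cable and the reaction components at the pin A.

T = 944.3 lb, A_x = 594.2 lb, A_y = 716.2 lb

ΣM about A: T·sin51°·10.2 − 350·6.3 − 1100·4.8 = 0 → T = 7485/(10.2·0.777146) = 944.254 ≈ 944.3 lb.
ΣF_x = 0: A_x − T·cos51° = 0 → A_x = 944.254 × 0.62932 = 594.2 lb.
ΣF_y = 0: A_y + T·sin51° − 350 − 1100 = 0 → A_y = 1450 − 944.254 × 0.777146 = 716.2 lb.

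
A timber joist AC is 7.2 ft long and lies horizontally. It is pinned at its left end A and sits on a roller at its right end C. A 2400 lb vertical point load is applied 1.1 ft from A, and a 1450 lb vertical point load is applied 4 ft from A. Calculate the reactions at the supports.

A_x = 0, A_y = 2678 lb, C_y = 1172 lb

Moments about A: C_y·7.2 − 2400·1.1 − 1450·4 = 0 → C_y = 8440/7.2 = 1172.22 ≈ 1172 lb.
ΣF_y = 0: A_y + 1172.22 − 2400 − 1450 = 0 → A_y = 2678 lb.
ΣF_x = 0: no horizontal applied forces, so A_x = 0.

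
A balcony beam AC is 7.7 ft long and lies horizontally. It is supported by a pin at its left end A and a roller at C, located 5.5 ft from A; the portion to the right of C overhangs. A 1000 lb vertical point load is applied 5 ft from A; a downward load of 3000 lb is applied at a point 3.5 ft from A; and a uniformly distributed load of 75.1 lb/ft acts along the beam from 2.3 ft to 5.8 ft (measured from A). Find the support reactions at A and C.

A_x = 0, A_y = 1251 lb, C_y = 3012 lb

Resultant of the distributed load: 75.1 × 3.5 = 262.85 lb at 4.05 ft from A.
Moments about A: C_y·5.5 − 1000·5 − 3000·3.5 − (75.1·3.5)·4.05 = 0 → C_y = 16564.5425/5.5 = 3011.74 ≈ 3012 lb.
ΣF_y = 0: A_y + 3011.74 − 1000 − 3000 − 75.1·3.5 = 0 → A_y = 1251 lb.
ΣF_x = 0: no horizontal applied forces, so A_x = 0.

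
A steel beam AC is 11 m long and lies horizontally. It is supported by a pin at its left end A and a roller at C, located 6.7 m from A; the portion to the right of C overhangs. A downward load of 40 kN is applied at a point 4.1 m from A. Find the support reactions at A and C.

Taking moments about A: C_y·6.7 − 40·4.1 = 0 → C_y = 164/6.7 = 24.4776 ≈ 24.48 kN.
ΣF_y = 0: A_y + 24.4776 − 40 = 0 → A_y = 15.52 kN.
ΣF_x = 0: no horizontal applied forces, so A_x = 0.

A_x = 0, A_y = 15.52 kN, C_y = 24.48 kN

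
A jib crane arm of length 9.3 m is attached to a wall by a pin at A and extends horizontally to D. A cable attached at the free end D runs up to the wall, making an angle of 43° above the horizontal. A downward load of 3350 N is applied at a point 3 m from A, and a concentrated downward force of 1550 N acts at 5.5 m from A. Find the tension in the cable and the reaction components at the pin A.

ΣM about A: T·sin43°·9.3 − 3350·3 − 1550·5.5 = 0 → T = 18575/(9.3·0.681998) = 2928.62 ≈ 2929 N.
ΣF_x = 0: A_x − T·cos43° = 0 → A_x = 2928.62 × 0.731354 = 2142 N.
ΣF_y = 0: A_y + T·sin43° − 3350 − 1550 = 0 → A_y = 4900 − 2928.62 × 0.681998 = 2903 N.

T = 2929 N, A_x = 2142 N, A_y = 2903 N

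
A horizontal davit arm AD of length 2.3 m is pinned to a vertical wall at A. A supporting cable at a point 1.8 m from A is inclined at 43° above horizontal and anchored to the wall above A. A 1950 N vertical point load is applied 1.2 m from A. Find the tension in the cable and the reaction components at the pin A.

ΣM about A: T·sin43°·1.8 − 1950·1.2 = 0 → T = 2340/(1.8·0.681998) = 1906.16 ≈ 1906 N.
ΣF_x = 0: A_x − T·cos43° = 0 → A_x = 1906.16 × 0.731354 = 1394 N.
ΣF_y = 0: A_y + T·sin43° − 1950 = 0 → A_y = 1950 − 1906.16 × 0.681998 = 650.0 N.

T = 1906 N, A_x = 1394 N, A_y = 650.0 N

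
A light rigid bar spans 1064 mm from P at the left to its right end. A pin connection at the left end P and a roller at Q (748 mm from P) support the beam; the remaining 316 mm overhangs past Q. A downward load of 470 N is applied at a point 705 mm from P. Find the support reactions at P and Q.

P_x = 0, P_y = 27.02 N, Q_y = 443.0 N

Moments about P: Q_y·748 − 470·705 = 0 → Q_y = 331350/748 = 442.981 ≈ 443.0 N.
ΣF_y = 0: P_y + 442.981 − 470 = 0 → P_y = 27.02 N.
ΣF_x = 0: no horizontal applied forces, so P_x = 0.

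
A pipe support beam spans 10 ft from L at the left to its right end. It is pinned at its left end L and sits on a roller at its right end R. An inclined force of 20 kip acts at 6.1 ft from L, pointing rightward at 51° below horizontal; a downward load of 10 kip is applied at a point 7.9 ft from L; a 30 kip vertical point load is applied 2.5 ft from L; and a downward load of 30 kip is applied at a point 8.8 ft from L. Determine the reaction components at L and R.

Taking moments about L: R_y·10 − 20·sin51°·6.1 − 10·7.9 − 30·2.5 − 30·8.8 = 0 → R_y = 512.812/10 = 51.2812 ≈ 51.28 kip.
ΣF_y = 0: L_y + 51.2812 − 20·sin51° − 10 − 30 − 30 = 0 → L_y = 34.26 kip.
ΣF_x = 0: L_x + 20·cos51° = 0 → L_x = -12.59 kip.

L_x = -12.59 kip, L_y = 34.26 kip, R_y = 51.28 kip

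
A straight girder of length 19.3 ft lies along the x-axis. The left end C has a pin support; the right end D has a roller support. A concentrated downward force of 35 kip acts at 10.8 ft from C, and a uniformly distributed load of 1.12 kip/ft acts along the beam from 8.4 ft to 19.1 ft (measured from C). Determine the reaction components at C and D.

C_x = 0, C_y = 18.86 kip, D_y = 28.12 kip

Resultant of the distributed load: 1.12 × 10.7 = 11.984 kip at 13.75 ft from C.
Moments about C: D_y·19.3 − 35·10.8 − (1.12·10.7)·13.75 = 0 → D_y = 542.78/19.3 = 28.1233 ≈ 28.12 kip.
ΣF_y = 0: C_y + 28.1233 − 35 − 1.12·10.7 = 0 → C_y = 18.86 kip.
ΣF_x = 0: no horizontal applied forces, so C_x = 0.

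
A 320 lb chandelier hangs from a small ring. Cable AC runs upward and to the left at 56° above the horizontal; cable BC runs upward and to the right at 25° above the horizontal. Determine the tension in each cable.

ΣF_x = 0: −T_AC·cos56° + T_BC·cos25° = 0 → T_BC = 0.617001·T_AC.
ΣF_y = 0: T_AC·sin56° + T_BC·sin25° = 320.
Substitute: T_AC·(0.829038 + 0.617001·0.422618) = 320 → T_AC = 293.634 ≈ 293.6 lb.
Then T_BC = 0.617001 × 293.634 = 181.2 lb.

T_AC = 293.6 lb, T_BC = 181.2 lb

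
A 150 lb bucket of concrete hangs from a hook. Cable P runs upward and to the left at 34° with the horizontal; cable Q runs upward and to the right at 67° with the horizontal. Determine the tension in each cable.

T_P = 59.71 lb, T_Q = 126.7 lb

ΣF_x = 0: −T_P·cos34° + T_Q·cos67° = 0 → T_Q = 2.12176·T_P.
ΣF_y = 0: T_P·sin34° + T_Q·sin67° = 150.
Substitute: T_P·(0.559193 + 2.12176·0.920505) = 150 → T_P = 59.7066 ≈ 59.71 lb.
Then T_Q = 2.12176 × 59.7066 = 126.7 lb.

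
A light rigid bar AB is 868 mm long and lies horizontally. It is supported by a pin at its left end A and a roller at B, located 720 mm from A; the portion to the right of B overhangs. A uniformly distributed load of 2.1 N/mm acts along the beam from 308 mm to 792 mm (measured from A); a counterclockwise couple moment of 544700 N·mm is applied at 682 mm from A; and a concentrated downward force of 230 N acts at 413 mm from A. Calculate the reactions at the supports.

Resultant of the distributed load: 2.1 × 484 = 1016.4 N at 550 mm from A.
ΣM about A: B_y·720 − (2.1·484)·550 + 544700 − 230·413 = 0 → B_y = 109310/720 = 151.819 ≈ 151.8 N.
ΣF_y = 0: A_y + 151.819 − 2.1·484 − 230 = 0 → A_y = 1095 N.
ΣF_x = 0: no horizontal applied forces, so A_x = 0.

A_x = 0, A_y = 1095 N, B_y = 151.8 N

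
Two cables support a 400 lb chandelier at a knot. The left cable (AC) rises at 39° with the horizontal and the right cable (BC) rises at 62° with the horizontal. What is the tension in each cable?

ΣF_x = 0: −T_AC·cos39° + T_BC·cos62° = 0 → T_BC = 1.65536·T_AC.
ΣF_y = 0: T_AC·sin39° + T_BC·sin62° = 400.
Substitute: T_AC·(0.62932 + 1.65536·0.882948) = 400 → T_AC = 191.304 ≈ 191.3 lb.
Then T_BC = 1.65536 × 191.304 = 316.7 lb.

T_AC = 191.3 lb, T_BC = 316.7 lb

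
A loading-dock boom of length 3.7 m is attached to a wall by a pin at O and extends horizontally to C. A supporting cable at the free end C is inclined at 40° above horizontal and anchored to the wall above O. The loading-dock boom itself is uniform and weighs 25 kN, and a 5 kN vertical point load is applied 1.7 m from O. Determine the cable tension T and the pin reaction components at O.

T = 23.02 kN, O_x = 17.63 kN, O_y = 15.20 kN

ΣM about O: T·sin40°·3.7 − 25·1.85 − 5·1.7 = 0 → T = 54.75/(3.7·0.642788) = 23.0205 ≈ 23.02 kN.
ΣF_x = 0: O_x − T·cos40° = 0 → O_x = 23.0205 × 0.766044 = 17.63 kN.
ΣF_y = 0: O_y + T·sin40° − 25 − 5 = 0 → O_y = 30 − 23.0205 × 0.642788 = 15.20 kN.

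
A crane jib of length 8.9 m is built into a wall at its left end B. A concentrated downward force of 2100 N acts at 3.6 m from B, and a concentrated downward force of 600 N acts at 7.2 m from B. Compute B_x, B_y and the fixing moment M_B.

ΣF_x = 0: B_x = 0.
ΣF_y = 0: B_y − 2100 − 600 = 0 → B_y = 2700 N.
ΣM about B: M_B − 2100·3.6 − 600·7.2 = 0 → M_B = 11880 N·m.

B_x = 0, B_y = 2700 N, M_B = 11880 N·m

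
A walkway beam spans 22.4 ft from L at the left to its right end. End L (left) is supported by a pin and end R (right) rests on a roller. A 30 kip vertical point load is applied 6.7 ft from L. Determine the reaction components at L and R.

L_x = 0, L_y = 21.03 kip, R_y = 8.973 kip

Taking moments about L: R_y·22.4 − 30·6.7 = 0 → R_y = 201/22.4 = 8.97321 ≈ 8.973 kip.
ΣF_y = 0: L_y + 8.97321 − 30 = 0 → L_y = 21.03 kip.
ΣF_x = 0: no horizontal applied forces, so L_x = 0.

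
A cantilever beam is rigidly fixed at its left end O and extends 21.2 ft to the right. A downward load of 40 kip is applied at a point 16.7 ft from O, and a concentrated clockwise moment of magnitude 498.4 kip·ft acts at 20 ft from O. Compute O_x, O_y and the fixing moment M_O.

O_x = 0, O_y = 40.00 kip, M_O = 1166 kip·ft

ΣF_x = 0: O_x = 0.
ΣF_y = 0: O_y − 40 = 0 → O_y = 40.00 kip.
ΣM about O: M_O − 40·16.7 − 498.4 = 0 → M_O = 1166 kip·ft.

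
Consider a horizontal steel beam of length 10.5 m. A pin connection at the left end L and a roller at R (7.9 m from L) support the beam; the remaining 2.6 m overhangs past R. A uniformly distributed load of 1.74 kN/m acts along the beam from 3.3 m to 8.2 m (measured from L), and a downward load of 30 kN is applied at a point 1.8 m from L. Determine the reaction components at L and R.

L_x = 0, L_y = 25.48 kN, R_y = 13.04 kN

Resultant of the distributed load: 1.74 × 4.9 = 8.526 kN at 5.75 m from L.
ΣM about L: R_y·7.9 − (1.74·4.9)·5.75 − 30·1.8 = 0 → R_y = 103.0245/7.9 = 13.0411 ≈ 13.04 kN.
ΣF_y = 0: L_y + 13.0411 − 1.74·4.9 − 30 = 0 → L_y = 25.48 kN.
ΣF_x = 0: no horizontal applied forces, so L_x = 0.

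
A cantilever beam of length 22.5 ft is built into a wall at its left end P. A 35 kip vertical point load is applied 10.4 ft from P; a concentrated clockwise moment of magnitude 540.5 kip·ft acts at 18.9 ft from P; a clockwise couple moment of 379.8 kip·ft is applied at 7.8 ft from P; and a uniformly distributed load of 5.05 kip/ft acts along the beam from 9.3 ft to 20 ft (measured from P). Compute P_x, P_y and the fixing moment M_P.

Resultant of the distributed load: 5.05 × 10.7 = 54.035 kip at 14.65 ft from P.
ΣF_x = 0: P_x = 0.
ΣF_y = 0: P_y − 35 − 5.05·10.7 = 0 → P_y = 89.03 kip.
ΣM about P: M_P − 35·10.4 − 540.5 − 379.8 − (5.05·10.7)·14.65 = 0 → M_P = 2076 kip·ft.

P_x = 0, P_y = 89.03 kip, M_P = 2076 kip·ft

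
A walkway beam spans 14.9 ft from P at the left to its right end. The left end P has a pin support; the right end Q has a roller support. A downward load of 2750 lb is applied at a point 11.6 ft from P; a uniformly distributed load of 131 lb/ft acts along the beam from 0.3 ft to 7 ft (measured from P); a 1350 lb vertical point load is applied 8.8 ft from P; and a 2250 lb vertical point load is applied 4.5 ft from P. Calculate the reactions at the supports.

Resultant of the distributed load: 131 × 6.7 = 877.7 lb at 3.65 ft from P.
Moments about P: Q_y·14.9 − 2750·11.6 − (131·6.7)·3.65 − 1350·8.8 − 2250·4.5 = 0 → Q_y = 57108.605/14.9 = 3832.79 ≈ 3833 lb.
ΣF_y = 0: P_y + 3832.79 − 2750 − 131·6.7 − 1350 − 2250 = 0 → P_y = 3395 lb.
ΣF_x = 0: no horizontal applied forces, so P_x = 0.

P_x = 0, P_y = 3395 lb, Q_y = 3833 lb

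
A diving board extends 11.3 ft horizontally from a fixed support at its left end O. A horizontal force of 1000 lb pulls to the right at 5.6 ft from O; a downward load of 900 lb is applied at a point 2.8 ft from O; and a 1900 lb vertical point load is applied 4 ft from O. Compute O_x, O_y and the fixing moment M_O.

ΣF_x = 0: O_x + 1000 = 0 → O_x = -1000 lb.
ΣF_y = 0: O_y − 900 − 1900 = 0 → O_y = 2800 lb.
ΣM about O: M_O − 900·2.8 − 1900·4 = 0 → M_O = 10120 lb·ft.

O_x = -1000 lb, O_y = 2800 lb, M_O = 10120 lb·ft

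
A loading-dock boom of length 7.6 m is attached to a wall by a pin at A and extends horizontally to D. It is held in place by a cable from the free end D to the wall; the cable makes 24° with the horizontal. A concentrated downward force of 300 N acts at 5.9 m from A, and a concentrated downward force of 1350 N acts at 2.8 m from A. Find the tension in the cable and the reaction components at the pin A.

T = 1795 N, A_x = 1640 N, A_y = 919.7 N

ΣM about A: T·sin24°·7.6 − 300·5.9 − 1350·2.8 = 0 → T = 5550/(7.6·0.406737) = 1795.42 ≈ 1795 N.
ΣF_x = 0: A_x − T·cos24° = 0 → A_x = 1795.42 × 0.913545 = 1640 N.
ΣF_y = 0: A_y + T·sin24° − 300 − 1350 = 0 → A_y = 1650 − 1795.42 × 0.406737 = 919.7 N.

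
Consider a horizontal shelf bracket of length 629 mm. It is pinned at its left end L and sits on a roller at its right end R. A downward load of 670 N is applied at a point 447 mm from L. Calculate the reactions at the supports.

L_x = 0, L_y = 193.9 N, R_y = 476.1 N

Taking moments about L: R_y·629 − 670·447 = 0 → R_y = 299490/629 = 476.137 ≈ 476.1 N.
ΣF_y = 0: L_y + 476.137 − 670 = 0 → L_y = 193.9 N.
ΣF_x = 0: no horizontal applied forces, so L_x = 0.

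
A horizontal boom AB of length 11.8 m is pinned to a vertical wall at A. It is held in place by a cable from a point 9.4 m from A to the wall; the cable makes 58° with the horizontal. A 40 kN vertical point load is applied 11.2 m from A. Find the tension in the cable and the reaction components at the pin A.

ΣM about A: T·sin58°·9.4 − 40·11.2 = 0 → T = 448/(9.4·0.848048) = 56.1991 ≈ 56.20 kN.
ΣF_x = 0: A_x − T·cos58° = 0 → A_x = 56.1991 × 0.529919 = 29.78 kN.
ΣF_y = 0: A_y + T·sin58° − 40 = 0 → A_y = 40 − 56.1991 × 0.848048 = -7.660 kN.

T = 56.20 kN, A_x = 29.78 kN, A_y = -7.660 kN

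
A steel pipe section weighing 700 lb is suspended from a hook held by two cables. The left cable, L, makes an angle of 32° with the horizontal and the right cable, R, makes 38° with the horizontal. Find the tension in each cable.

T_L = 587.0 lb, T_R = 631.7 lb

ΣF_x = 0: −T_L·cos32° + T_R·cos38° = 0 → T_R = 1.07619·T_L.
ΣF_y = 0: T_L·sin32° + T_R·sin38° = 700.
Substitute: T_L·(0.529919 + 1.07619·0.615661) = 700 → T_L = 587.008 ≈ 587.0 lb.
Then T_R = 1.07619 × 587.008 = 631.7 lb.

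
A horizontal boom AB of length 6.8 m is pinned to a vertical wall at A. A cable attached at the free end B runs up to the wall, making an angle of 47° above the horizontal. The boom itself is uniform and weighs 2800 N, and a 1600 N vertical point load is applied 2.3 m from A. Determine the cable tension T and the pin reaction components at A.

T = 2654 N, A_x = 1810 N, A_y = 2459 N

ΣM about A: T·sin47°·6.8 − 2800·3.4 − 1600·2.3 = 0 → T = 13200/(6.8·0.731354) = 2654.22 ≈ 2654 N.
ΣF_x = 0: A_x − T·cos47° = 0 → A_x = 2654.22 × 0.681998 = 1810 N.
ΣF_y = 0: A_y + T·sin47° − 2800 − 1600 = 0 → A_y = 4400 − 2654.22 × 0.731354 = 2459 N.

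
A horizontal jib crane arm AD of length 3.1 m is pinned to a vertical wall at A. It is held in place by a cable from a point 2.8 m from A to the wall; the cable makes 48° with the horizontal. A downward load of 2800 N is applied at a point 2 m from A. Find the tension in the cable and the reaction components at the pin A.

ΣM about A: T·sin48°·2.8 − 2800·2 = 0 → T = 5600/(2.8·0.743145) = 2691.26 ≈ 2691 N.
ΣF_x = 0: A_x − T·cos48° = 0 → A_x = 2691.26 × 0.669131 = 1801 N.
ΣF_y = 0: A_y + T·sin48° − 2800 = 0 → A_y = 2800 − 2691.26 × 0.743145 = 800.0 N.

T = 2691 N, A_x = 1801 N, A_y = 800.0 N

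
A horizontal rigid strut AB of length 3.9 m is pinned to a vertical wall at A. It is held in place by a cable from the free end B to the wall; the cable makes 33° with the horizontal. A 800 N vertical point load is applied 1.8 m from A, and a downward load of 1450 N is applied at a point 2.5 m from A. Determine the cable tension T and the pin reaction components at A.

T = 2385 N, A_x = 2000 N, A_y = 951.3 N

ΣM about A: T·sin33°·3.9 − 800·1.8 − 1450·2.5 = 0 → T = 5065/(3.9·0.544639) = 2384.55 ≈ 2385 N.
ΣF_x = 0: A_x − T·cos33° = 0 → A_x = 2384.55 × 0.838671 = 2000 N.
ΣF_y = 0: A_y + T·sin33° − 800 − 1450 = 0 → A_y = 2250 − 2384.55 × 0.544639 = 951.3 N.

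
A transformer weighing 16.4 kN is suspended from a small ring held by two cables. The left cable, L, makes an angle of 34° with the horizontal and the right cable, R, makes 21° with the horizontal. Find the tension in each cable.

T_L = 18.69 kN, T_R = 16.60 kN

ΣF_x = 0: −T_L·cos34° + T_R·cos21° = 0 → T_R = 0.888019·T_L.
ΣF_y = 0: T_L·sin34° + T_R·sin21° = 16.4.
Substitute: T_L·(0.559193 + 0.888019·0.358368) = 16.4 → T_L = 18.6909 ≈ 18.69 kN.
Then T_R = 0.888019 × 18.6909 = 16.60 kN.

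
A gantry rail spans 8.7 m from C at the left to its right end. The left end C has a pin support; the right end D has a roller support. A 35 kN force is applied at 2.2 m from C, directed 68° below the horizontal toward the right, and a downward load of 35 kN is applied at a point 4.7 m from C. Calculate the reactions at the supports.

C_x = -13.11 kN, C_y = 40.34 kN, D_y = 27.11 kN

Moments about C: D_y·8.7 − 35·sin68°·2.2 − 35·4.7 = 0 → D_y = 235.893/8.7 = 27.1141 ≈ 27.11 kN.
ΣF_y = 0: C_y + 27.1141 − 35·sin68° − 35 = 0 → C_y = 40.34 kN.
ΣF_x = 0: C_x + 35·cos68° = 0 → C_x = -13.11 kN.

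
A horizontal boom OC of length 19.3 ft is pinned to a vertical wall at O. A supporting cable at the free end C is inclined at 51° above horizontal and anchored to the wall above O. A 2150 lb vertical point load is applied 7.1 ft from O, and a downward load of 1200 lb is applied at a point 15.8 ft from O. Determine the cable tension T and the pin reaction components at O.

ΣM about O: T·sin51°·19.3 − 2150·7.1 − 1200·15.8 = 0 → T = 34225/(19.3·0.777146) = 2281.83 ≈ 2282 lb.
ΣF_x = 0: O_x − T·cos51° = 0 → O_x = 2281.83 × 0.62932 = 1436 lb.
ΣF_y = 0: O_y + T·sin51° − 2150 − 1200 = 0 → O_y = 3350 − 2281.83 × 0.777146 = 1577 lb.

T = 2282 lb, O_x = 1436 lb, O_y = 1577 lb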